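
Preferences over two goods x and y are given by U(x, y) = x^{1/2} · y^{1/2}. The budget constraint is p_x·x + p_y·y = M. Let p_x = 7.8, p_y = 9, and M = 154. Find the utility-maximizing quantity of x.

The MRS is y/x. Set MRS = p_x/p_y.
Rearranging, p_y·y = p_x·x. Substituting into the budget gives p_x·x·(1 + 1) = M.
Demand: x*(p_x,p_y,M) = 0.5·M/p_x and y* = 0.5·M/p_y.
At p_x=7.8, p_y=9, M=154: x* = 0.5·154/7.8 = 9.8718.

x* = 9.8718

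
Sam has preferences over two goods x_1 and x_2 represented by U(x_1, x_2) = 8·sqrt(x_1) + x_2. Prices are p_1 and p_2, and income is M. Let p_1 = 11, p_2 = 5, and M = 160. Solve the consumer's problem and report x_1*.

Solve: √x_1 = 4·p_2/p_1, so x_1*(p_1,p_2) = (4·p_2/p_1)², and x_2* = (M − p_1·x_1*)/p_2.
Plugging in: x_1* = (4·5/11)² = 3.3058.

x_1* = 3.3058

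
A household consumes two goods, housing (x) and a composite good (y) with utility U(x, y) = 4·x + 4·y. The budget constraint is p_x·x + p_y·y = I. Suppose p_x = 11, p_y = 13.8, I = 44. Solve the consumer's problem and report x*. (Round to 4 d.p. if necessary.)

x* = 4

Perfect substitutes: compare marginal utility per dollar. 4/p_x vs 4/p_y → 0.3636 vs 0.2899.
x gives more utility per dollar, so spend all income on x: x* = I/p_x, y* = 0.
Numerically: x* = 4, y* = 0.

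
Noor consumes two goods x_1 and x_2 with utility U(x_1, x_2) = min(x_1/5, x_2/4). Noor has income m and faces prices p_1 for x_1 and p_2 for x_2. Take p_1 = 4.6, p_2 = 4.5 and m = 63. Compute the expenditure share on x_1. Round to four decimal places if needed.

Demand: x_1*(p_1,p_2,m) = 5·m/(5·p_1 + 4·p_2), x_2* = 4·m/(5·p_1 + 4·p_2).
Here 5·4.6 + 4·4.5 = 41, giving x_1* = 7.6829 and x_2* = 6.1463.
Expenditure on x_1: 4.6·7.6829 = 35.3415; share = 0.561.

share on x_1 = 0.561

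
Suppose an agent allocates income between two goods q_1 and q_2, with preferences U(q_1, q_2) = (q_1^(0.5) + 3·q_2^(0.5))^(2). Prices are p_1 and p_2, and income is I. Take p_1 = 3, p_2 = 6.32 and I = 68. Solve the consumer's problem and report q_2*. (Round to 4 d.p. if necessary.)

q_2* = 8.7187

From the CES first-order condition, (1/3)·(q_2/q_1)^(0.5) = p_1/p_2.
Solve for the ratio: q_2/q_1 = [3·p_1/p_2]^(2).
Substitute q_2 = (q_2/q_1)·q_1 into the budget: q_1* = I/(p_1 + p_2·(q_2/q_1)).
Numerically q_2/q_1 = 2.02792, so q_1* = 68/(3 + 6.32·2.02792) = 4.2993 and q_2* = 2.02792·4.2993 = 8.7187.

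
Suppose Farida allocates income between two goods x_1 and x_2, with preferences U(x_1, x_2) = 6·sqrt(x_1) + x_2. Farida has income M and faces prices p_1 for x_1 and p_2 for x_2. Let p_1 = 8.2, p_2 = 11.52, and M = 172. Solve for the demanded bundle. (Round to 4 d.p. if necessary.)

x_1* = 17.7631, x_2* = 2.2867

Set MRS = p_1/p_2: 3·x_1^(−1/2) = p_1/p_2.
Thus x_1* = (3·p_2/p_1)² — independent of M — with the rest of income spent on x_2.
Plugging in: x_1* = (3·11.52/8.2)² = 17.7631, x_2* = 2.2867.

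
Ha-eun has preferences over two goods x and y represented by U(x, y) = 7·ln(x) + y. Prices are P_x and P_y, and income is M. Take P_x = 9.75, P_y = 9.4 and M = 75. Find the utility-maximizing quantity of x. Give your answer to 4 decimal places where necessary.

At the given prices: x* = 7·9.4/9.75 = 6.7487.

x* = 6.7487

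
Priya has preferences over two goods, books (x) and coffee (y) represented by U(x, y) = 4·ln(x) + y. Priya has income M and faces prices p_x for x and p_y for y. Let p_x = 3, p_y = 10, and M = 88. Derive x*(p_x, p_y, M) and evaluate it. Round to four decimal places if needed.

MU_x = 4/x, MU_y = 1. Tangency: 4/x = p_x/p_y.
So x*(p_x,p_y) = 4·p_y/p_x, independent of income; and y* = (M − 4·p_y)/p_y.
At the given prices: x* = 4·10/3 = 13.3333.

x* = 13.3333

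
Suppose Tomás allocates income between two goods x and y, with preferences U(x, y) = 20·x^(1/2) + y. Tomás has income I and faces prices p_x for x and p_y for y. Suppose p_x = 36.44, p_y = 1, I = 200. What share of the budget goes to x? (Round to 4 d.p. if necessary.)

Set MRS = p_x/p_y: 10·x^(−1/2) = p_x/p_y.
Thus x* = (10·p_y/p_x)² — independent of I — with the rest of income spent on y.
Plugging in: x* = (10·1/36.44)² = 0.0753, y* = 197.2558.
Expenditure on x: 36.44·0.0753 = 2.7442; share = 0.0137.

share on x = 0.0137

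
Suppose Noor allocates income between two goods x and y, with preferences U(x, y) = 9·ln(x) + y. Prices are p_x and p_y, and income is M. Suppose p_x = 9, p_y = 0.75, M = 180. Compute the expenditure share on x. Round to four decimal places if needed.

So x*(p_x,p_y) = 9·p_y/p_x, independent of income; and y* = (M − 9·p_y)/p_y.
At the given prices: x* = 9·0.75/9 = 0.75, and y* = 231.
Expenditure on x: 9·0.75 = 6.75; share = 0.0375.

share on x = 0.0375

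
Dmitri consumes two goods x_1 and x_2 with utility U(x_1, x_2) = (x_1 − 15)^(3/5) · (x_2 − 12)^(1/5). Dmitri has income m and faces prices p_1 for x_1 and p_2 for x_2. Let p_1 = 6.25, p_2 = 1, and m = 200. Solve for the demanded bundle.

x_1* = 26.31, x_2* = 35.5625

Let x_1' = x_1−15, x_2' = x_2−12. MRS = 3·x_2'/x_1' = p_1/p_2.
After buying the subsistence bundle (15, 12), a share 0.75 of the remaining income goes to x_1: x_1* = 15 + 0.75·(m − 15p_1 − 12p_2)/p_1.
Discretionary income = 200 − 15·6.25 − 12·1 = 94.25; x_1* = 15 + 0.75·94.25/6.25 = 26.31; x_2* = 12 + 0.25·94.25/1 = 35.5625.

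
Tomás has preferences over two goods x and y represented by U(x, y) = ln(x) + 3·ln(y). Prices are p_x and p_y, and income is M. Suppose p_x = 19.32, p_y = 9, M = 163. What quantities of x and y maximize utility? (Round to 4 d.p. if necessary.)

The MRS is (1/3)·y/x. Set MRS = p_x/p_y.
So p_y·y = 3·p_x·x; combined with the budget, a share 0.25 of income goes to x.
Demand: x*(p_x,p_y,M) = 0.25·M/p_x and y* = 0.75·M/p_y.
At p_x=19.32, p_y=9, M=163: x* = 0.25·163/19.32 = 2.1092, y* = 13.5833.

x* = 2.1092, y* = 13.5833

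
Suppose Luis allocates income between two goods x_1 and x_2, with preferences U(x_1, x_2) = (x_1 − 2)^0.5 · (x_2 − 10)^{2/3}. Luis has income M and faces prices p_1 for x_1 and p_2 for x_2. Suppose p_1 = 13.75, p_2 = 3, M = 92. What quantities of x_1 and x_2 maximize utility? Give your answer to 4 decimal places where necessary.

Let x_1' = x_1−2, x_2' = x_2−10. MRS = (3/4)·x_2'/x_1' = p_1/p_2.
Substituting into the budget: x_1* = 2 + 3/7·(M − 2·p_1 − 10·p_2)/p_1, and x_2* = 10 + 4/7·(…)/p_2.
Discretionary income = 92 − 2·13.75 − 10·3 = 34.5; x_1* = 2 + 3/7·34.5/13.75 = 3.0753; x_2* = 10 + 4/7·34.5/3 = 16.5714.

x_1* = 3.0753, x_2* = 16.5714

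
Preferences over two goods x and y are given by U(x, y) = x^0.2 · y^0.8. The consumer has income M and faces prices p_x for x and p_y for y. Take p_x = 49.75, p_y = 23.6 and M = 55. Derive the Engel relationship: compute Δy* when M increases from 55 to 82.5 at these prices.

Δy* = 0.9322

Demand: x*(p_x,p_y,M) = 0.2·M/p_x and y* = 0.8·M/p_y.
At p_x=49.75, p_y=23.6, M=55: y* = 0.8·55/23.6 = 1.8644.
At M' = 82.5: y* = 2.7966. Change: 2.7966 − 1.8644 = 0.9322.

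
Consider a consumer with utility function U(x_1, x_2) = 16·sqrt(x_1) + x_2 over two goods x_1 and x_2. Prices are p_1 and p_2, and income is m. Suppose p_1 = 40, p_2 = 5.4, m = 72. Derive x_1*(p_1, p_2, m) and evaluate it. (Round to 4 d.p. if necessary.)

Set MRS = p_1/p_2: 8·x_1^(−1/2) = p_1/p_2.
Thus x_1* = (8·p_2/p_1)² — independent of m — with the rest of income spent on x_2.
Plugging in: x_1* = (8·5.4/40)² = 1.1664.

x_1* = 1.1664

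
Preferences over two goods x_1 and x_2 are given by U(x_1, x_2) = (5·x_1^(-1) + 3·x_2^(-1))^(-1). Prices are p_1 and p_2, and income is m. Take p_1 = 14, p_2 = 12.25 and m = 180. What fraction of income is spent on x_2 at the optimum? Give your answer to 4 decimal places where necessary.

share on x_2 = 0.4201

MU_x_1 ∝ 5·x_1^(-2), MU_x_2 ∝ 3·x_2^(-2), so MRS = (5/3)·(x_2/x_1)^(2) = p_1/p_2.
Solve for the ratio: x_2/x_1 = [(3/5)·p_1/p_2]^(0.5).
With the ratio pinned down, the budget gives x_1* = m/(p_1 + p_2·(x_2/x_1)) and x_2* = (x_2/x_1)·x_1*.
Numerically x_2/x_1 = 0.828079, so x_1* = 180/(14 + 12.25·0.828079) = 7.4553 and x_2* = 0.828079·7.4553 = 6.1736.
Expenditure on x_2: 12.25·6.1736 = 75.6261; share = 0.4201.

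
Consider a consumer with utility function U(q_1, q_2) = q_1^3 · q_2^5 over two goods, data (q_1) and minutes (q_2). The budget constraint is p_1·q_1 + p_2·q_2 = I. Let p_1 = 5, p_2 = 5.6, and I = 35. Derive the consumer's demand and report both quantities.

MU_q_1/MU_q_2 = (3·q_2)/(5·q_1); tangency sets this equal to p_1/p_2.
So 3·p_2·q_2 = 5·p_1·q_1; combined with the budget, a share 0.375 of income goes to q_1.
Demand: q_1*(p_1,p_2,I) = 0.375·I/p_1 and q_2* = 0.625·I/p_2.
At p_1=5, p_2=5.6, I=35: q_1* = 0.375·35/5 = 2.625, q_2* = 3.9062.

q_1* = 2.625, q_2* = 3.9062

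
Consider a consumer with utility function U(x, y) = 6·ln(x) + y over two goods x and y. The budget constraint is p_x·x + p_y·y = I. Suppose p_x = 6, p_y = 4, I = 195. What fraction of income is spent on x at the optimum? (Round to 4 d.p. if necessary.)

Set MRS = p_x/p_y: (6/x)/1 = p_x/p_y.
So x*(p_x,p_y) = 6·p_y/p_x, independent of income; and y* = (I − 6·p_y)/p_y.
At the given prices: x* = 6·4/6 = 4, and y* = 42.75.
Expenditure on x: 6·4 = 24; share = 0.1231.

share on x = 0.1231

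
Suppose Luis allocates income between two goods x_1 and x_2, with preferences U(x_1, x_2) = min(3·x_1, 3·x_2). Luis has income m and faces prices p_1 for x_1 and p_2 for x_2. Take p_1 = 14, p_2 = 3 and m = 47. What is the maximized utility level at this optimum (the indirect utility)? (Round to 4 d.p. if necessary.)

V = 8.2941

Leontief preferences: the optimum is at the kink where x_1/3 = x_2/3, i.e. x_2 = x_1.
Budget: p_1·x_1 + p_2·x_1 = m, so (3·p_1 + 3·p_2)·x_1 = 3·m.
Demand: x_1*(p_1,p_2,m) = 3·m/(3·p_1 + 3·p_2), x_2* = 3·m/(3·p_1 + 3·p_2).
Here 3·14 + 3·3 = 51, giving x_1* = 2.7647 and x_2* = 2.7647.
Utility at the optimum: U(2.7647, 2.7647) = 8.2941.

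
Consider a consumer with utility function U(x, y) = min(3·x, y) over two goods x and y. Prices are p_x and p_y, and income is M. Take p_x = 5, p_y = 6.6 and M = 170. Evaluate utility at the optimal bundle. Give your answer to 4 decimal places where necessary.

V = 20.5645

With perfect complements, no substitution: consume in ratio x:y = 1:3.
Budget: p_x·x + p_y·3·x = M, so (p_x + 3·p_y)·x = M.
Demand: x*(p_x,p_y,M) = M/(p_x + 3·p_y), y* = 3·M/(p_x + 3·p_y).
Here 5 + 3·6.6 = 24.8, giving x* = 6.8548 and y* = 20.5645.
Utility at the optimum: U(6.8548, 20.5645) = 20.5645.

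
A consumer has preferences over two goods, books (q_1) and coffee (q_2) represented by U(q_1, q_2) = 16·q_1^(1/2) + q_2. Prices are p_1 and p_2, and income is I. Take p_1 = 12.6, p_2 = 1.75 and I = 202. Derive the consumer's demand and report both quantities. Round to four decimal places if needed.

MU_q_1 = 8/√q_1, MU_q_2 = 1. Tangency: 8/√q_1 = p_1/p_2.
Solve: √q_1 = 8·p_2/p_1, so q_1*(p_1,p_2) = (8·p_2/p_1)², and q_2* = (I − p_1·q_1*)/p_2.
Plugging in: q_1* = (8·1.75/12.6)² = 1.2346, q_2* = 106.5397.

q_1* = 1.2346, q_2* = 106.5397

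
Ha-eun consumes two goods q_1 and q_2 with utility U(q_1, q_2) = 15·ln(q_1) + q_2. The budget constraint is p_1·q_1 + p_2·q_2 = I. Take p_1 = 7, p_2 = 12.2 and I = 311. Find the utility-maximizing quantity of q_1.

MU_q_1 = 15/q_1, MU_q_2 = 1. Tangency: 15/q_1 = p_1/p_2.
So q_1*(p_1,p_2) = 15·p_2/p_1, independent of income; and q_2* = (I − 15·p_2)/p_2.
At the given prices: q_1* = 15·12.2/7 = 26.1429.

q_1* = 26.1429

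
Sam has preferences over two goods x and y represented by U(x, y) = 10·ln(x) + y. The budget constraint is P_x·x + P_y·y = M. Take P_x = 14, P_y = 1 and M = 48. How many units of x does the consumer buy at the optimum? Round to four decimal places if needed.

x* = 0.7143

MU_x = 10/x, MU_y = 1. Tangency: 10/x = P_x/P_y.
So x*(P_x,P_y) = 10·P_y/P_x, independent of income; and y* = (M − 10·P_y)/P_y.
At the given prices: x* = 10·1/14 = 0.7143.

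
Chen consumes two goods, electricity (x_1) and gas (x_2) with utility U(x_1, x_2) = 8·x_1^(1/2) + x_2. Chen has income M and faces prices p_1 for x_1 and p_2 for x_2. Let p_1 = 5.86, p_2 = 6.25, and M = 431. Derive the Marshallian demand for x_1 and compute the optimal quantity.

x_1* = 18.2006

Utility is quasi-linear in x_2; the FOC for x_1 is 4/√x_1 = p_1/p_2.
Solve: √x_1 = 4·p_2/p_1, so x_1*(p_1,p_2) = (4·p_2/p_1)², and x_2* = (M − p_1·x_1*)/p_2.
Plugging in: x_1* = (4·6.25/5.86)² = 18.2006.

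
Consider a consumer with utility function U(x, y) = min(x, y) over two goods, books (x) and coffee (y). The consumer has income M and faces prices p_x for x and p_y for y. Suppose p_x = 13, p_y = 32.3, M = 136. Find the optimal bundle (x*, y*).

With perfect complements, no substitution: consume in ratio x:y = 1:1.
Budget: p_x·x + p_y·x = M, so (p_x + p_y)·x = M.
Demand: x*(p_x,p_y,M) = M/(p_x + p_y), y* = M/(p_x + p_y).
Here 13 + 32.3 = 45.3, giving x* = 3.0022 and y* = 3.0022.

x* = 3.0022, y* = 3.0022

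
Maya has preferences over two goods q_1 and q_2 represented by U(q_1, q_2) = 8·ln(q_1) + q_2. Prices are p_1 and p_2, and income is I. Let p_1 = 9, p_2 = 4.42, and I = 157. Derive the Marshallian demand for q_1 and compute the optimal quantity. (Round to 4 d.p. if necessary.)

q_1* = 3.9289

Set MRS = p_1/p_2: (8/q_1)/1 = p_1/p_2.
So q_1*(p_1,p_2) = 8·p_2/p_1, independent of income; and q_2* = (I − 8·p_2)/p_2.
At the given prices: q_1* = 8·4.42/9 = 3.9289.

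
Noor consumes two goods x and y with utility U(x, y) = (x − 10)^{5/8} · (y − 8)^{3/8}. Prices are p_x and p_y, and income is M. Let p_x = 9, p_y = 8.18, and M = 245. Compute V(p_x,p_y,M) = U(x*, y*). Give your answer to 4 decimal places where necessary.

V = 5.3225

Substituting into the budget: x* = 10 + 0.625·(M − 10·p_x − 8·p_y)/p_x, and y* = 8 + 0.375·(…)/p_y.
Discretionary income = 245 − 10·9 − 8·8.18 = 89.56; x* = 10 + 0.625·89.56/9 = 16.2194; y* = 8 + 0.375·89.56/8.18 = 12.1057.
Utility at the optimum: U(16.2194, 12.1057) = 5.3225.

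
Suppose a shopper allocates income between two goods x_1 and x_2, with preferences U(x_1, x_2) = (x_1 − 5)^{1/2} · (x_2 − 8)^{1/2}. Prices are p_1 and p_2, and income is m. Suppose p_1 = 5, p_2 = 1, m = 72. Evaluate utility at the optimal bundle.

Let x_1' = x_1−5, x_2' = x_2−8. MRS = x_2'/x_1' = p_1/p_2.
After buying the subsistence bundle (5, 8), a share 0.5 of the remaining income goes to x_1: x_1* = 5 + 0.5·(m − 5p_1 − 8p_2)/p_1.
Discretionary income = 72 − 5·5 − 8·1 = 39; x_1* = 5 + 0.5·39/5 = 8.9; x_2* = 8 + 0.5·39/1 = 27.5.
Utility at the optimum: U(8.9, 27.5) = 8.7207.

V = 8.7207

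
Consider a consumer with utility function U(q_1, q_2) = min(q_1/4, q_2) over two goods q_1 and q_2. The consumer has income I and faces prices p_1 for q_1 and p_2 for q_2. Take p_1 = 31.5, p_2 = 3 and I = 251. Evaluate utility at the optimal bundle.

With perfect complements, no substitution: consume in ratio q_1:q_2 = 4:1.
Budget: p_1·q_1 + p_2·(1/4)·q_1 = I, so (4·p_1 + p_2)·q_1 = 4·I.
Demand: q_1*(p_1,p_2,I) = 4·I/(4·p_1 + p_2), q_2* = I/(4·p_1 + p_2).
Here 4·31.5 + 3 = 129, giving q_1* = 7.7829 and q_2* = 1.9457.
Utility at the optimum: U(7.7829, 1.9457) = 1.9457.

V = 1.9457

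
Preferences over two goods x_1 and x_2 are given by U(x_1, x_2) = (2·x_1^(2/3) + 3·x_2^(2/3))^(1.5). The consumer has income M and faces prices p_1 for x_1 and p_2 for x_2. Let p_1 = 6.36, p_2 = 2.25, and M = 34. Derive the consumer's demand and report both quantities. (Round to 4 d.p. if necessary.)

x_1* = 0.1912, x_2* = 14.5708

Numerically x_2/x_1 = 76.225024, so x_1* = 34/(6.36 + 2.25·76.225024) = 0.1912 and x_2* = 76.225024·0.1912 = 14.5708.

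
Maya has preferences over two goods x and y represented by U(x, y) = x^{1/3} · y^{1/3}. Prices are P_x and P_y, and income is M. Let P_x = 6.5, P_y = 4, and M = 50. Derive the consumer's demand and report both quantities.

The MRS is y/x. Set MRS = P_x/P_y.
Rearranging, P_y·y = P_x·x. Substituting into the budget gives P_x·x·(1 + 1) = M.
Demand: x*(P_x,P_y,M) = 0.5·M/P_x and y* = 0.5·M/P_y.
At P_x=6.5, P_y=4, M=50: x* = 0.5·50/6.5 = 3.8462, y* = 6.25.

x* = 3.8462, y* = 6.25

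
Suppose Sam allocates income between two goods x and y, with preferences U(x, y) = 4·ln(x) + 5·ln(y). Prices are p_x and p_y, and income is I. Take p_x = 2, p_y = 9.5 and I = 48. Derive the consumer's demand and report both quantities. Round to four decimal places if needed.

Demand: x*(p_x,p_y,I) = 4/9·I/p_x and y* = 5/9·I/p_y.
At p_x=2, p_y=9.5, I=48: x* = 4/9·48/2 = 10.6667, y* = 2.807.

x* = 10.6667, y* = 2.807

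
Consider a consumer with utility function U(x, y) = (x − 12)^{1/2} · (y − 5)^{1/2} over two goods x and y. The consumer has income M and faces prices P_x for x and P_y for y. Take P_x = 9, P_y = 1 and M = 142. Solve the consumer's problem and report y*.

y* = 19.5

This is Cobb-Douglas in (x−12, y−5): tangency gives 0.5·P_y·(y−5) = 0.5·P_x·(x−12).
Substituting into the budget: x* = 12 + 0.5·(M − 12·P_x − 5·P_y)/P_x, and y* = 5 + 0.5·(…)/P_y.
Discretionary income = 142 − 12·9 − 5·1 = 29; y* = 5 + 0.5·29/1 = 19.5.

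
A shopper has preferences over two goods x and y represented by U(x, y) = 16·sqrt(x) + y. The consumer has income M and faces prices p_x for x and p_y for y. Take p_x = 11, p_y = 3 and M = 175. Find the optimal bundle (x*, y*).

x* = 4.7603, y* = 40.8788

Set MRS = p_x/p_y: 8·x^(−1/2) = p_x/p_y.
Solve: √x = 8·p_y/p_x, so x*(p_x,p_y) = (8·p_y/p_x)², and y* = (M − p_x·x*)/p_y.
Plugging in: x* = (8·3/11)² = 4.7603, y* = 40.8788.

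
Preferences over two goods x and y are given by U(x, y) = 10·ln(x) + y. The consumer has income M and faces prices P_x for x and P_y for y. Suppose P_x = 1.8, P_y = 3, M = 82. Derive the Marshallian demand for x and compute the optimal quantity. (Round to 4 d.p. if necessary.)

x* = 16.6667

MU_x = 10/x, MU_y = 1. Tangency: 10/x = P_x/P_y.
So x*(P_x,P_y) = 10·P_y/P_x, independent of income; and y* = (M − 10·P_y)/P_y.
At the given prices: x* = 10·3/1.8 = 16.6667.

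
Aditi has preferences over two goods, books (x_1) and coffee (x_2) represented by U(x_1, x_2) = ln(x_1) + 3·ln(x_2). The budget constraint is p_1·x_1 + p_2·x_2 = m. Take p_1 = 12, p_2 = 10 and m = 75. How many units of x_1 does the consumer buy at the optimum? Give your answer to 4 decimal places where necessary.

MU_x_1/MU_x_2 = (x_2)/(3·x_1); tangency sets this equal to p_1/p_2.
So p_2·x_2 = 3·p_1·x_1; combined with the budget, a share 0.25 of income goes to x_1.
Demand: x_1*(p_1,p_2,m) = 0.25·m/p_1 and x_2* = 0.75·m/p_2.
At p_1=12, p_2=10, m=75: x_1* = 0.25·75/12 = 1.5625.

x_1* = 1.5625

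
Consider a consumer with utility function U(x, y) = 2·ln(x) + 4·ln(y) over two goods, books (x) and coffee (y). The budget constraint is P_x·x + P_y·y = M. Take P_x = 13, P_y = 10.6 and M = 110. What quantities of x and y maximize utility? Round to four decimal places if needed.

The MRS is (1/2)·y/x. Set MRS = P_x/P_y.
So 2·P_y·y = 4·P_x·x; combined with the budget, a share 1/3 of income goes to x.
Demand: x*(P_x,P_y,M) = 1/3·M/P_x and y* = 2/3·M/P_y.
At P_x=13, P_y=10.6, M=110: x* = 1/3·110/13 = 2.8205, y* = 6.9182.

x* = 2.8205, y* = 6.9182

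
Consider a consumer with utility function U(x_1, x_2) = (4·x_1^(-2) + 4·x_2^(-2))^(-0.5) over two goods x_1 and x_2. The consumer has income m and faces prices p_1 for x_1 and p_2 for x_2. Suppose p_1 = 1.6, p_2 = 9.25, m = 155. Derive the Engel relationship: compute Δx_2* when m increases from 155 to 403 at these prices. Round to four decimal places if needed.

Δx_2* = 20.4593

From the CES first-order condition, (x_2/x_1)^(3) = p_1/p_2.
Hence x_2/x_1 = (p_1/p_2)^(1/(3)), i.e. raised to the 1/3 power.
With the ratio pinned down, the budget gives x_1* = m/(p_1 + p_2·(x_2/x_1)) and x_2* = (x_2/x_1)·x_1*.
Numerically x_2/x_1 = 0.557176, so x_1* = 155/(1.6 + 9.25·0.557176) = 22.9498 and x_2* = 0.557176·22.9498 = 12.7871.
At m' = 403: x_2* = 33.2464. Change: 33.2464 − 12.7871 = 20.4593.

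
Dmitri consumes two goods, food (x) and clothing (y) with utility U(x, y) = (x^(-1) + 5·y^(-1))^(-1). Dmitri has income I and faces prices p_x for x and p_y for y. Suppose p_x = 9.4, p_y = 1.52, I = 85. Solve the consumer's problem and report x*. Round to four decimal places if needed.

Substitute y = (y/x)·x into the budget: x* = I/(p_x + p_y·(y/x)).
Numerically y/x = 5.56067, so x* = 85/(9.4 + 1.52·5.56067) = 4.7613.

x* = 4.7613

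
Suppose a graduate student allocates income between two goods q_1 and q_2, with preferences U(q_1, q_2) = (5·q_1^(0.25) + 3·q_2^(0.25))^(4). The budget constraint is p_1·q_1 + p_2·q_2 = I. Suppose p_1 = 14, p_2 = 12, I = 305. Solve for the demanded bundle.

MU_q_1 ∝ 5·q_1^(-0.75), MU_q_2 ∝ 3·q_2^(-0.75), so MRS = (5/3)·(q_2/q_1)^(0.75) = p_1/p_2.
Hence q_2/q_1 = ((3/5)·p_1/p_2)^(1/(0.75)), i.e. raised to the 4/3 power.
With the ratio pinned down, the budget gives q_1* = I/(p_1 + p_2·(q_2/q_1)) and q_2* = (q_2/q_1)·q_1*.
Numerically q_2/q_1 = 0.621533, so q_1* = 305/(14 + 12·0.621533) = 14.2136 and q_2* = 0.621533·14.2136 = 8.8342.

q_1* = 14.2136, q_2* = 8.8342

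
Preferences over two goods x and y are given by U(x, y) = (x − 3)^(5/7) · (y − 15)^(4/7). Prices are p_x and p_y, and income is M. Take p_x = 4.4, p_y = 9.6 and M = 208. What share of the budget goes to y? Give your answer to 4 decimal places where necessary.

share on y = 0.8009

MRS = (5/4)·(y−15)/(x−3). Tangency with p_x/p_y gives y−15 = (4/5)·(p_x/p_y)·(x−3).
Substituting into the budget: x* = 3 + 5/9·(M − 3·p_x − 15·p_y)/p_x, and y* = 15 + 4/9·(…)/p_y.
Discretionary income = 208 − 3·4.4 − 15·9.6 = 50.8; x* = 3 + 5/9·50.8/4.4 = 9.4141; y* = 15 + 4/9·50.8/9.6 = 17.3519.
Expenditure on y: 9.6·17.3519 = 166.5778; share = 0.8009.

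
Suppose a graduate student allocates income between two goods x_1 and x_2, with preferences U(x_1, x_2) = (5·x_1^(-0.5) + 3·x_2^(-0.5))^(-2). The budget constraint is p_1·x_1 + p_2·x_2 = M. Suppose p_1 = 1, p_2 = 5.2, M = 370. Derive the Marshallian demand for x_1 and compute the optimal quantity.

Numerically x_2/x_1 = 0.237009, so x_1* = 370/(1 + 5.2·0.237009) = 165.7373.

x_1* = 165.7373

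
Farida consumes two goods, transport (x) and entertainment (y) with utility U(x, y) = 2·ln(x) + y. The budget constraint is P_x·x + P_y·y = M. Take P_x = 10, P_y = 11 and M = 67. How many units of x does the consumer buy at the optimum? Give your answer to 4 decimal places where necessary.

So x*(P_x,P_y) = 2·P_y/P_x, independent of income; and y* = (M − 2·P_y)/P_y.
At the given prices: x* = 2·11/10 = 2.2.

x* = 2.2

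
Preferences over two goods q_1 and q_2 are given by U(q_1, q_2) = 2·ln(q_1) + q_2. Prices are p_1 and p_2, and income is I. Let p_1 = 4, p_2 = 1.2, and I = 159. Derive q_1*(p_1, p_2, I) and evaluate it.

q_1* = 0.6

MU_q_1 = 2/q_1, MU_q_2 = 1. Tangency: 2/q_1 = p_1/p_2.
So q_1*(p_1,p_2) = 2·p_2/p_1, independent of income; and q_2* = (I − 2·p_2)/p_2.
At the given prices: q_1* = 2·1.2/4 = 0.6.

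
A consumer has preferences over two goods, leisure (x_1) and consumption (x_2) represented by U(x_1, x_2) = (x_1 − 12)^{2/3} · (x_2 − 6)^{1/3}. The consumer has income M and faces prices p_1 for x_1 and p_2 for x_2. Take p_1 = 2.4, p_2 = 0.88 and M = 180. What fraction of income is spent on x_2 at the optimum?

share on x_2 = 0.2996

This is Cobb-Douglas in (x_1−12, x_2−6): tangency gives 2/3·p_2·(x_2−6) = 1/3·p_1·(x_1−12).
Substituting into the budget: x_1* = 12 + 2/3·(M − 12·p_1 − 6·p_2)/p_1, and x_2* = 6 + 1/3·(…)/p_2.
Discretionary income = 180 − 12·2.4 − 6·0.88 = 145.92; x_1* = 12 + 2/3·145.92/2.4 = 52.5333; x_2* = 6 + 1/3·145.92/0.88 = 61.2727.
Expenditure on x_2: 0.88·61.2727 = 53.92; share = 0.2996.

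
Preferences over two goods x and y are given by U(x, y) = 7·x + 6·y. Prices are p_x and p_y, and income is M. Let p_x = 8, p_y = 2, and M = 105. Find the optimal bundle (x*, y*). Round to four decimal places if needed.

Linear utility — the consumer picks whichever good has higher MU/price: 7/8 = 0.875 vs 6/2 = 3.
y gives more utility per dollar, so spend all income on y: y* = M/p_y, x* = 0.
Numerically: x* = 0, y* = 52.5.

x* = 0, y* = 52.5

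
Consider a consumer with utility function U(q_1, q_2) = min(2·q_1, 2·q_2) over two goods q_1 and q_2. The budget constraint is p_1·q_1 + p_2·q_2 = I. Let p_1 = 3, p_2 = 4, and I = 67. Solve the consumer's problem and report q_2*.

q_2* = 9.5714

Leontief preferences: the optimum is at the kink where q_1/2 = q_2/2, i.e. q_2 = q_1.
Budget: p_1·q_1 + p_2·q_1 = I, so (2·p_1 + 2·p_2)·q_1 = 2·I.
Demand: q_1*(p_1,p_2,I) = 2·I/(2·p_1 + 2·p_2), q_2* = 2·I/(2·p_1 + 2·p_2).
Here 2·3 + 2·4 = 14, giving q_2* = 9.5714.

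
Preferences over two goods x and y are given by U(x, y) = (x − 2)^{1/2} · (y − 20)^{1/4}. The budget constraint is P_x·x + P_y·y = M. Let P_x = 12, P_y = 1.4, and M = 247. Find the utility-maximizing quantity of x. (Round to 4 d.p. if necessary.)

Let x' = x−2, y' = y−20. MRS = 2·y'/x' = P_x/P_y.
Substituting into the budget: x* = 2 + 2/3·(M − 2·P_x − 20·P_y)/P_x, and y* = 20 + 1/3·(…)/P_y.
Discretionary income = 247 − 2·12 − 20·1.4 = 195; x* = 2 + 2/3·195/12 = 12.8333.

x* = 12.8333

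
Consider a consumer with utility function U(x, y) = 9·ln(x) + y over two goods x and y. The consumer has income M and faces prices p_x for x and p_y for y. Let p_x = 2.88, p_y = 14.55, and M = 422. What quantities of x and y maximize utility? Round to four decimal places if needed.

x* = 45.4688, y* = 20.0034

Set MRS = p_x/p_y: (9/x)/1 = p_x/p_y.
So x*(p_x,p_y) = 9·p_y/p_x, independent of income; and y* = (M − 9·p_y)/p_y.
At the given prices: x* = 9·14.55/2.88 = 45.4688, and y* = 20.0034.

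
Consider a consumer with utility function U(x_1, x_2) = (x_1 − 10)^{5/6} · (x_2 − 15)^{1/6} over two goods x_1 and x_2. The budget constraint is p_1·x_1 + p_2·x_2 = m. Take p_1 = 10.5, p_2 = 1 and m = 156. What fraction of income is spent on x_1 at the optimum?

share on x_1 = 0.8654

Let x_1' = x_1−10, x_2' = x_2−15. MRS = 5·x_2'/x_1' = p_1/p_2.
Substituting into the budget: x_1* = 10 + 5/6·(m − 10·p_1 − 15·p_2)/p_1, and x_2* = 15 + 1/6·(…)/p_2.
Discretionary income = 156 − 10·10.5 − 15·1 = 36; x_1* = 10 + 5/6·36/10.5 = 12.8571; x_2* = 15 + 1/6·36/1 = 21.
Expenditure on x_1: 10.5·12.8571 = 135; share = 0.8654.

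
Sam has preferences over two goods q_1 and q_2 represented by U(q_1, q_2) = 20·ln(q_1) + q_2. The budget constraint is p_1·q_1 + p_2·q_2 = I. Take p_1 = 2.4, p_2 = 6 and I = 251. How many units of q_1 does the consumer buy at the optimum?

q_1* = 50

So q_1*(p_1,p_2) = 20·p_2/p_1, independent of income; and q_2* = (I − 20·p_2)/p_2.
At the given prices: q_1* = 20·6/2.4 = 50.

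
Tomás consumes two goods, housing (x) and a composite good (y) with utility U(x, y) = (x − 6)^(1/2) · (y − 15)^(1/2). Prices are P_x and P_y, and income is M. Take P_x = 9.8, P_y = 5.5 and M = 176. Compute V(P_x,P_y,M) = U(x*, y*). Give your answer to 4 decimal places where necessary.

V = 2.3632

This is Cobb-Douglas in (x−6, y−15): tangency gives 0.5·P_y·(y−15) = 0.5·P_x·(x−6).
Substituting into the budget: x* = 6 + 0.5·(M − 6·P_x − 15·P_y)/P_x, and y* = 15 + 0.5·(…)/P_y.
Discretionary income = 176 − 6·9.8 − 15·5.5 = 34.7; x* = 6 + 0.5·34.7/9.8 = 7.7704; y* = 15 + 0.5·34.7/5.5 = 18.1545.
Utility at the optimum: U(7.7704, 18.1545) = 2.3632.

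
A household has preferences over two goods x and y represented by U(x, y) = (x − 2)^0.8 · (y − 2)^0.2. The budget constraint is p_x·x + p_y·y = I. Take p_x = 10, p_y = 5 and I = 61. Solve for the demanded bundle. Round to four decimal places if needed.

Let x' = x−2, y' = y−2. MRS = 4·y'/x' = p_x/p_y.
After buying the subsistence bundle (2, 2), a share 0.8 of the remaining income goes to x: x* = 2 + 0.8·(I − 2p_x − 2p_y)/p_x.
Discretionary income = 61 − 2·10 − 2·5 = 31; x* = 2 + 0.8·31/10 = 4.48; y* = 2 + 0.2·31/5 = 3.24.

x* = 4.48, y* = 3.24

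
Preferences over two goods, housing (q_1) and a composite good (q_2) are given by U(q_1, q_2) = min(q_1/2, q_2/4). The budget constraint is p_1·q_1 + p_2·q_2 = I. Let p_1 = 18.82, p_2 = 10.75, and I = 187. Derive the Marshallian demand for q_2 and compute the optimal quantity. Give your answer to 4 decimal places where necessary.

Leontief preferences: the optimum is at the kink where q_1/2 = q_2/4, i.e. q_2 = 2·q_1.
Budget: p_1·q_1 + p_2·2·q_1 = I, so (2·p_1 + 4·p_2)·q_1 = 2·I.
Demand: q_1*(p_1,p_2,I) = 2·I/(2·p_1 + 4·p_2), q_2* = 4·I/(2·p_1 + 4·p_2).
Here 2·18.82 + 4·10.75 = 80.64, giving q_2* = 9.2758.

q_2* = 9.2758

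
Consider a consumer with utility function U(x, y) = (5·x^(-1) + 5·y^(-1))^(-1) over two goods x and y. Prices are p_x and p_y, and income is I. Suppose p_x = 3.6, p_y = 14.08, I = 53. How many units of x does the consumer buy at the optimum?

x* = 4.9442

MU_x ∝ 5·x^(-2), MU_y ∝ 5·y^(-2), so MRS = (y/x)^(2) = p_x/p_y.
Hence y/x = (p_x/p_y)^(1/(2)), i.e. raised to the 0.5 power.
With the ratio pinned down, the budget gives x* = I/(p_x + p_y·(y/x)) and y* = (y/x)·x*.
Numerically y/x = 0.50565, so x* = 53/(3.6 + 14.08·0.50565) = 4.9442.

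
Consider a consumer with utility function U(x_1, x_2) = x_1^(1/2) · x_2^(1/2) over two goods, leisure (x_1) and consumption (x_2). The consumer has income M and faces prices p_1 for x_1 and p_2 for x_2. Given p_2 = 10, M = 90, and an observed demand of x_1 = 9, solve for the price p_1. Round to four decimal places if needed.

p_1 = 5

Tangency: MRS = x_2/x_1 = p_1/p_2.
So 0.5·p_2·x_2 = 0.5·p_1·x_1; combined with the budget, a share 0.5 of income goes to x_1.
Demand: x_1*(p_1,p_2,M) = 0.5·M/p_1 and x_2* = 0.5·M/p_2.
Set x_1* = 9 in the demand function and solve for p_1: p_1 = 5.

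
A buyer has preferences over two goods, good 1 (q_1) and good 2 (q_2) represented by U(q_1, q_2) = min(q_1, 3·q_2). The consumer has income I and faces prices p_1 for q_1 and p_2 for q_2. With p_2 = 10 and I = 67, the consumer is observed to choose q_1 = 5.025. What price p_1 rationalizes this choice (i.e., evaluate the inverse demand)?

p_1 = 10

Leontief preferences: the optimum is at the kink where q_1/3 = q_2/1, i.e. q_2 = (1/3)·q_1.
Budget: p_1·q_1 + p_2·(1/3)·q_1 = I, so (3·p_1 + p_2)·q_1 = 3·I.
Demand: q_1*(p_1,p_2,I) = 3·I/(3·p_1 + p_2), q_2* = I/(3·p_1 + p_2).
Set q_1* = 5.025 in the demand function and solve for p_1: p_1 = 10.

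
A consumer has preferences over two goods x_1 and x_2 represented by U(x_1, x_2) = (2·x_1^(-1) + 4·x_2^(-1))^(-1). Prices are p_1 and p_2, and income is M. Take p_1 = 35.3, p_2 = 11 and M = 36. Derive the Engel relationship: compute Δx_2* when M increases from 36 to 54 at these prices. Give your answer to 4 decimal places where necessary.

Δx_2* = 0.7219

Substitute x_2 = (x_2/x_1)·x_1 into the budget: x_1* = M/(p_1 + p_2·(x_2/x_1)).
Numerically x_2/x_1 = 2.533413, so x_1* = 36/(35.3 + 11·2.533413) = 0.5699 and x_2* = 2.533413·0.5699 = 1.4438.
At M' = 54: x_2* = 2.1657. Change: 2.1657 − 1.4438 = 0.7219.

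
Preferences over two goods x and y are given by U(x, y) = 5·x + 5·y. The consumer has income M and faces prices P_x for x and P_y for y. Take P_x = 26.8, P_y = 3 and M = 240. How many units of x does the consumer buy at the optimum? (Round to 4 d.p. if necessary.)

x* = 0

Linear utility — the consumer picks whichever good has higher MU/price: 5/26.8 = 0.1866 vs 5/3 = 1.6667.
y gives more utility per dollar, so spend all income on y: y* = M/P_y, x* = 0.
Numerically: x* = 0, y* = 80.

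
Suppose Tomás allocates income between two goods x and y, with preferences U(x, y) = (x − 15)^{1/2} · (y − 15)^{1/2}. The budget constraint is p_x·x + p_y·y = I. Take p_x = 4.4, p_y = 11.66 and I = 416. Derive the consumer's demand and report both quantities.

Discretionary income = 416 − 15·4.4 − 15·11.66 = 175.1; x* = 15 + 0.5·175.1/4.4 = 34.8977; y* = 15 + 0.5·175.1/11.66 = 22.5086.

x* = 34.8977, y* = 22.5086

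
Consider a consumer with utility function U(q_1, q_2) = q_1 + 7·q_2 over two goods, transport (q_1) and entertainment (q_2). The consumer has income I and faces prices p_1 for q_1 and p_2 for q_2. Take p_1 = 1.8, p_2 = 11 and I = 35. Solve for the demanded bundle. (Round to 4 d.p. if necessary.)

Perfect substitutes: compare marginal utility per dollar. 1/p_1 vs 7/p_2 → 0.5556 vs 0.6364.
q_2 gives more utility per dollar, so spend all income on q_2: q_2* = I/p_2, q_1* = 0.
Numerically: q_1* = 0, q_2* = 3.1818.

q_1* = 0, q_2* = 3.1818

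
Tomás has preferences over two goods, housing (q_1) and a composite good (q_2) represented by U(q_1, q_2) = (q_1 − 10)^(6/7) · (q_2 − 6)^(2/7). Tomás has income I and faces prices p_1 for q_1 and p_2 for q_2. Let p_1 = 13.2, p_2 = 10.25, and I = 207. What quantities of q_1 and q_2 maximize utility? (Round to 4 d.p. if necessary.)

Let q_1' = q_1−10, q_2' = q_2−6. MRS = 3·q_2'/q_1' = p_1/p_2.
Substituting into the budget: q_1* = 10 + 0.75·(I − 10·p_1 − 6·p_2)/p_1, and q_2* = 6 + 0.25·(…)/p_2.
Discretionary income = 207 − 10·13.2 − 6·10.25 = 13.5; q_1* = 10 + 0.75·13.5/13.2 = 10.767; q_2* = 6 + 0.25·13.5/10.25 = 6.3293.

q_1* = 10.767, q_2* = 6.3293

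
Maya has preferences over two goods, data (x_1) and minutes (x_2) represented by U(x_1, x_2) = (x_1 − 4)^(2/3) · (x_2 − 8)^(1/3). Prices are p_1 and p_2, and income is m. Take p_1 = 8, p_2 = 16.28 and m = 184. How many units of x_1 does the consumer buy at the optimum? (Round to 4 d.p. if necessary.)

MRS = 2·(x_2−8)/(x_1−4). Tangency with p_1/p_2 gives x_2−8 = (1/2)·(p_1/p_2)·(x_1−4).
After buying the subsistence bundle (4, 8), a share 2/3 of the remaining income goes to x_1: x_1* = 4 + 2/3·(m − 4p_1 − 8p_2)/p_1.
Discretionary income = 184 − 4·8 − 8·16.28 = 21.76; x_1* = 4 + 2/3·21.76/8 = 5.8133.

x_1* = 5.8133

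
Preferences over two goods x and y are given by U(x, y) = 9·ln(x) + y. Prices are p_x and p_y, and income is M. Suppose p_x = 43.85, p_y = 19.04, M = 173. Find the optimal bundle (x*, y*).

x* = 3.9079, y* = 0.0861

Set MRS = p_x/p_y: (9/x)/1 = p_x/p_y.
So x*(p_x,p_y) = 9·p_y/p_x, independent of income; and y* = (M − 9·p_y)/p_y.
At the given prices: x* = 9·19.04/43.85 = 3.9079, and y* = 0.0861.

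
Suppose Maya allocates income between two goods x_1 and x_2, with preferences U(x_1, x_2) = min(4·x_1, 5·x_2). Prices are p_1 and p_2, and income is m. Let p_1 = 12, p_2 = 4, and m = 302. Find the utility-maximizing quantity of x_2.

x_2* = 15.8947

Leontief preferences: the optimum is at the kink where x_1/5 = x_2/4, i.e. x_2 = (4/5)·x_1.
Budget: p_1·x_1 + p_2·(4/5)·x_1 = m, so (5·p_1 + 4·p_2)·x_1 = 5·m.
Demand: x_1*(p_1,p_2,m) = 5·m/(5·p_1 + 4·p_2), x_2* = 4·m/(5·p_1 + 4·p_2).
Here 5·12 + 4·4 = 76, giving x_2* = 15.8947.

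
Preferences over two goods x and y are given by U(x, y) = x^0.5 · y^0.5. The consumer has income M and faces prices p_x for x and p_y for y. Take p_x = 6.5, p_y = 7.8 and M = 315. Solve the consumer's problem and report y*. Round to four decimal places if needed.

y* = 20.1923

Tangency: MRS = y/x = p_x/p_y.
So 0.5·p_y·y = 0.5·p_x·x; combined with the budget, a share 0.5 of income goes to x.
Demand: x*(p_x,p_y,M) = 0.5·M/p_x and y* = 0.5·M/p_y.
At p_x=6.5, p_y=7.8, M=315: y* = 0.5·315/7.8 = 20.1923.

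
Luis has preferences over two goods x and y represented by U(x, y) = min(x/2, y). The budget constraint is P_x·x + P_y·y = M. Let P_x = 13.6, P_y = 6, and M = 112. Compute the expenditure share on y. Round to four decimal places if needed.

share on y = 0.1807

Leontief preferences: the optimum is at the kink where x/2 = y/1, i.e. y = (1/2)·x.
Budget: P_x·x + P_y·(1/2)·x = M, so (2·P_x + P_y)·x = 2·M.
Demand: x*(P_x,P_y,M) = 2·M/(2·P_x + P_y), y* = M/(2·P_x + P_y).
Here 2·13.6 + 6 = 33.2, giving x* = 6.747 and y* = 3.3735.
Expenditure on y: 6·3.3735 = 20.241; share = 0.1807.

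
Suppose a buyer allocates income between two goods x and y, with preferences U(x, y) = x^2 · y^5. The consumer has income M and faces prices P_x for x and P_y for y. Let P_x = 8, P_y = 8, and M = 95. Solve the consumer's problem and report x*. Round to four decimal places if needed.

x* = 3.3929

Demand: x*(P_x,P_y,M) = 2/7·M/P_x and y* = 5/7·M/P_y.
At P_x=8, P_y=8, M=95: x* = 2/7·95/8 = 3.3929.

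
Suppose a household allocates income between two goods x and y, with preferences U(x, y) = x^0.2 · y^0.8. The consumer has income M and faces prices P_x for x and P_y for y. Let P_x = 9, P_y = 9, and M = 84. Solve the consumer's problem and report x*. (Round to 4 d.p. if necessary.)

x* = 1.8667

Tangency: MRS = (1/4)·y/x = P_x/P_y.
Rearranging, P_y·y = 4·P_x·x. Substituting into the budget gives P_x·x·(1 + 4) = M.
Demand: x*(P_x,P_y,M) = 0.2·M/P_x and y* = 0.8·M/P_y.
At P_x=9, P_y=9, M=84: x* = 0.2·84/9 = 1.8667.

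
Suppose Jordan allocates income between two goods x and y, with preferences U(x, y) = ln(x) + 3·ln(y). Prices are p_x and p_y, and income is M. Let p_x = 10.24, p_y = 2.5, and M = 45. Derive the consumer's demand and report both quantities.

x* = 1.0986, y* = 13.5

Demand: x*(p_x,p_y,M) = 0.25·M/p_x and y* = 0.75·M/p_y.
At p_x=10.24, p_y=2.5, M=45: x* = 0.25·45/10.24 = 1.0986, y* = 13.5.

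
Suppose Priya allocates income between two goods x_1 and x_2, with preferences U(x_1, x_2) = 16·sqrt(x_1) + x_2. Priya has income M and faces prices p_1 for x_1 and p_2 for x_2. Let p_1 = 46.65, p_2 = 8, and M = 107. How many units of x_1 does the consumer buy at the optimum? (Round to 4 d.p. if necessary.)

x_1* = 1.8822

Utility is quasi-linear in x_2; the FOC for x_1 is 8/√x_1 = p_1/p_2.
Thus x_1* = (8·p_2/p_1)² — independent of M — with the rest of income spent on x_2.
Plugging in: x_1* = (8·8/46.65)² = 1.8822.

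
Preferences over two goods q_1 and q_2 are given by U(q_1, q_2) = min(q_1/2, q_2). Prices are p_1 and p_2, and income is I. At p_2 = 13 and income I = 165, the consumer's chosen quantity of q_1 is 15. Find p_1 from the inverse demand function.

Leontief preferences: the optimum is at the kink where q_1/2 = q_2/1, i.e. q_2 = (1/2)·q_1.
Budget: p_1·q_1 + p_2·(1/2)·q_1 = I, so (2·p_1 + p_2)·q_1 = 2·I.
Demand: q_1*(p_1,p_2,I) = 2·I/(2·p_1 + p_2), q_2* = I/(2·p_1 + p_2).
Set q_1* = 15 in the demand function and solve for p_1: p_1 = 4.5.

p_1 = 4.5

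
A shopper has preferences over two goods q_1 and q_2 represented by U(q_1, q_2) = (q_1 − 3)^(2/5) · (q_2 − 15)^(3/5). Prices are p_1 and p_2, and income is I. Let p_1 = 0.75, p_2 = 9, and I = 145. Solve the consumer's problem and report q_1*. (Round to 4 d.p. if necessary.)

q_1* = 7.1333

MRS = (2/3)·(q_2−15)/(q_1−3). Tangency with p_1/p_2 gives q_2−15 = (3/2)·(p_1/p_2)·(q_1−3).
After buying the subsistence bundle (3, 15), a share 0.4 of the remaining income goes to q_1: q_1* = 3 + 0.4·(I − 3p_1 − 15p_2)/p_1.
Discretionary income = 145 − 3·0.75 − 15·9 = 7.75; q_1* = 3 + 0.4·7.75/0.75 = 7.1333.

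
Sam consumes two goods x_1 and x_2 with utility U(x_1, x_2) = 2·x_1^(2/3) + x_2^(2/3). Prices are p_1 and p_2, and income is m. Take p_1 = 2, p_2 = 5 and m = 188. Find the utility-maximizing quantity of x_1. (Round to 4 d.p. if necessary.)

MU_x_1 ∝ 2·x_1^(-1/3), MU_x_2 ∝ x_2^(-1/3), so MRS = 2·(x_2/x_1)^(1/3) = p_1/p_2.
Hence x_2/x_1 = ((1/2)·p_1/p_2)^(1/(1/3)), i.e. raised to the 3 power.
Substitute x_2 = (x_2/x_1)·x_1 into the budget: x_1* = m/(p_1 + p_2·(x_2/x_1)).
Numerically x_2/x_1 = 0.008, so x_1* = 188/(2 + 5·0.008) = 92.1569.

x_1* = 92.1569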